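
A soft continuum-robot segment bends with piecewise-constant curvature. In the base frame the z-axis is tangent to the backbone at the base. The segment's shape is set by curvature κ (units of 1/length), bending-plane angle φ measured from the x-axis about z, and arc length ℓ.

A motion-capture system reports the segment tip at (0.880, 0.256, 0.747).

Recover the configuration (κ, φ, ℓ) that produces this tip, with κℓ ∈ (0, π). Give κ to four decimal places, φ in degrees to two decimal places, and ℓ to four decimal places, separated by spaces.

ρ = √(x²+y²) = √(0.880² + 0.256²) = 0.91648
φ = atan2(y, x) mod 360° = atan2(0.256, 0.880) = 16.2202°
|p|² = ρ² + z² = 0.91648² + 0.747² = 1.39794
κ = 2ρ / |p|² = 2×0.91648 / 1.39794 = 1.31118
θ = 2·atan2(ρ, z) = 2·atan2(0.91648, 0.747) = 1.77386 rad
ℓ = θ/κ = 1.77386/1.31118 = 1.35287

1.3112 16.22 1.3529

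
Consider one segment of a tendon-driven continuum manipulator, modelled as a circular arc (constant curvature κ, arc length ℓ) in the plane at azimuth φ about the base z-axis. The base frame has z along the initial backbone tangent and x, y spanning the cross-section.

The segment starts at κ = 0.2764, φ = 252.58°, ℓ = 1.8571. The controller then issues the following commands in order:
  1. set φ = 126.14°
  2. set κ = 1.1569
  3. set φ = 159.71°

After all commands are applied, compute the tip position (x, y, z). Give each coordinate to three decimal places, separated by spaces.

-1.253 0.463 0.724

initial: κ=0.2764, φ=252.58°, ℓ=1.8571
cmd 1: set φ=126.14° → (κ,φ,ℓ)=(0.2764,126.14°,1.8571) → tip=(-0.2750,0.3765,1.7766)
cmd 2: set κ=1.1569 → (κ,φ,ℓ)=(1.1569,126.14°,1.8571) → tip=(-0.7882,1.0792,0.7241)
cmd 3: set φ=159.71° → (κ,φ,ℓ)=(1.1569,159.71°,1.8571) → tip=(-1.2535,0.4634,0.7241)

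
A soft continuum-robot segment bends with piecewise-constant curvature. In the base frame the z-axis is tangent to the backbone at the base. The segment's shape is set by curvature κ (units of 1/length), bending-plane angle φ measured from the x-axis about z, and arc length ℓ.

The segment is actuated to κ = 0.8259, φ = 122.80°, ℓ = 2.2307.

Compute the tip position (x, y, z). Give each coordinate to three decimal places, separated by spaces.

θ = κ·ℓ = 0.8259 × 2.2307 = 1.84234 rad
ρ = (1 − cos θ)/κ = (1 − -0.26821)/0.8259 = 1.53555
z = sin θ / κ = 0.96336/0.8259 = 1.16644
x = ρ cos φ = 1.53555 × cos(122.80°) = -0.83182
y = ρ sin φ = 1.53555 × sin(122.80°) = 1.29074

-0.832 1.291 1.166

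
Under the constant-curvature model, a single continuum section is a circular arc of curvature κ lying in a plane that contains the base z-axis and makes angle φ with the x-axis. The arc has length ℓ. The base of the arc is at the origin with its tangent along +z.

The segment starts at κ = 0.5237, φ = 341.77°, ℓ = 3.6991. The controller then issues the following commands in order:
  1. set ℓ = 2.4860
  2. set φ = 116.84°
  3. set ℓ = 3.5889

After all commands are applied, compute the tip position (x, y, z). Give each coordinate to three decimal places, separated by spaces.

-1.124 2.221 1.819

initial: κ=0.5237, φ=341.77°, ℓ=3.6991
cmd 1: set ℓ=2.4860 → (κ,φ,ℓ)=(0.5237,341.77°,2.4860) → tip=(1.3319,-0.4387,1.8409)
cmd 2: set φ=116.84° → (κ,φ,ℓ)=(0.5237,116.84°,2.4860) → tip=(-0.6331,1.2512,1.8409)
cmd 3: set ℓ=3.5889 → (κ,φ,ℓ)=(0.5237,116.84°,3.5889) → tip=(-1.1241,2.2214,1.8192)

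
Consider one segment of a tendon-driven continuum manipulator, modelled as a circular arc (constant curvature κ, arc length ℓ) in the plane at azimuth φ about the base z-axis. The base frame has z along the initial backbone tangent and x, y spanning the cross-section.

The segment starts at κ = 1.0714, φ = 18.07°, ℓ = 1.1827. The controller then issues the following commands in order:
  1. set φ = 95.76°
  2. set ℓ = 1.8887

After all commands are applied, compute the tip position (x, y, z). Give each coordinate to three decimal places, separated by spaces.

initial: κ=1.0714, φ=18.07°, ℓ=1.1827
cmd 1: set φ=95.76° → (κ,φ,ℓ)=(1.0714,95.76°,1.1827) → tip=(-0.0657,0.6510,0.8907)
cmd 2: set ℓ=1.8887 → (κ,φ,ℓ)=(1.0714,95.76°,1.8887) → tip=(-0.1347,1.3349,0.8393)

-0.135 1.335 0.839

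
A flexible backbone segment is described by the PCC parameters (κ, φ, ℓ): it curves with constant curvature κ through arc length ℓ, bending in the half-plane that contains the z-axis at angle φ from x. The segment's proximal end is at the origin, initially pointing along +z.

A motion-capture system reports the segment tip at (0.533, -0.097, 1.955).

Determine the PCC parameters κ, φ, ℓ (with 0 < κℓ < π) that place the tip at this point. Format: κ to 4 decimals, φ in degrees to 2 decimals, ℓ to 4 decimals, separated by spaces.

0.2633 349.69 2.0536

ρ = √(x²+y²) = √(0.533² + -0.097²) = 0.54175
φ = atan2(y, x) mod 360° = atan2(-0.097, 0.533) = 349.6857°
|p|² = ρ² + z² = 0.54175² + 1.955² = 4.11552
κ = 2ρ / |p|² = 2×0.54175 / 4.11552 = 0.26327
θ = 2·atan2(ρ, z) = 2·atan2(0.54175, 1.955) = 0.54066 rad
ℓ = θ/κ = 0.54066/0.26327 = 2.05360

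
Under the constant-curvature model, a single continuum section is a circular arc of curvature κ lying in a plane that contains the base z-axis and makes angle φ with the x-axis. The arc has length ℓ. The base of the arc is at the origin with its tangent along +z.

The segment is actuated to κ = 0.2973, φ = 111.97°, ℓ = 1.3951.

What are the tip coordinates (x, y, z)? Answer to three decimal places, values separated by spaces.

-0.107 0.264 1.355

θ = κ·ℓ = 0.2973 × 1.3951 = 0.41476 rad
ρ = (1 − cos θ)/κ = (1 − 0.91521)/0.2973 = 0.28519
z = sin θ / κ = 0.40297/0.2973 = 1.35544
x = ρ cos φ = 0.28519 × cos(111.97°) = -0.10670
y = ρ sin φ = 0.28519 × sin(111.97°) = 0.26448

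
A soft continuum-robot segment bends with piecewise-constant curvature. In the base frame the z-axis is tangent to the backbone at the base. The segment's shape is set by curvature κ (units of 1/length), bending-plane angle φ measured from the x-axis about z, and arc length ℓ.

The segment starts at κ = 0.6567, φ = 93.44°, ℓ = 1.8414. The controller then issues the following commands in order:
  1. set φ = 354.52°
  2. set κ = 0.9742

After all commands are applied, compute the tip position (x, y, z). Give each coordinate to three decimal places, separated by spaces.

initial: κ=0.6567, φ=93.44°, ℓ=1.8414
cmd 1: set φ=354.52° → (κ,φ,ℓ)=(0.6567,354.52°,1.8414) → tip=(0.9796,-0.0940,1.4243)
cmd 2: set κ=0.9742 → (κ,φ,ℓ)=(0.9742,354.52°,1.8414) → tip=(1.2479,-0.1197,1.0010)

1.248 -0.120 1.001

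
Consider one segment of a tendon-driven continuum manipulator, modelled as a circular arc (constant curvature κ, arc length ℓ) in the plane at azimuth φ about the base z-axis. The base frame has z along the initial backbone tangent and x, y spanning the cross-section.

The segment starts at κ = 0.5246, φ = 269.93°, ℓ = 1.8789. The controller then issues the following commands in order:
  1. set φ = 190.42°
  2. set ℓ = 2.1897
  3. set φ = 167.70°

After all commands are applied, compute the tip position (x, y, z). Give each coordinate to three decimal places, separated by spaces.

initial: κ=0.5246, φ=269.93°, ℓ=1.8789
cmd 1: set φ=190.42° → (κ,φ,ℓ)=(0.5246,190.42°,1.8789) → tip=(-0.8393,-0.1543,1.5891)
cmd 2: set ℓ=2.1897 → (κ,φ,ℓ)=(0.5246,190.42°,2.1897) → tip=(-1.1068,-0.2035,1.7389)
cmd 3: set φ=167.70° → (κ,φ,ℓ)=(0.5246,167.70°,2.1897) → tip=(-1.0995,0.2397,1.7389)

-1.099 0.240 1.739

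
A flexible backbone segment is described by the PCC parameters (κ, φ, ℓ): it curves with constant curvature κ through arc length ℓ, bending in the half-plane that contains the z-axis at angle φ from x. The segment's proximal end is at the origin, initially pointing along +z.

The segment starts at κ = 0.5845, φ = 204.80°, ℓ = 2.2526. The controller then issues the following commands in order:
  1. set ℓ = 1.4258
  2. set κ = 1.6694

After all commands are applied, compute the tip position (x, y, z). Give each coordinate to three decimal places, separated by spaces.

initial: κ=0.5845, φ=204.80°, ℓ=2.2526
cmd 1: set ℓ=1.4258 → (κ,φ,ℓ)=(0.5845,204.80°,1.4258) → tip=(-0.5088,-0.2351,1.2664)
cmd 2: set κ=1.6694 → (κ,φ,ℓ)=(1.6694,204.80°,1.4258) → tip=(-0.9374,-0.4331,0.4133)

-0.937 -0.433 0.413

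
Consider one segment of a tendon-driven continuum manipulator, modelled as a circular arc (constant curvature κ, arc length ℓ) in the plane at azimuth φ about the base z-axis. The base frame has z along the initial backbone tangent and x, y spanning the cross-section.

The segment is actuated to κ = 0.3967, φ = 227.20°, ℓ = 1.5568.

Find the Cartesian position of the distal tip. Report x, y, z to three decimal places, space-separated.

θ = κ·ℓ = 0.3967 × 1.5568 = 0.61758 rad
ρ = (1 − cos θ)/κ = (1 − 0.81528)/0.3967 = 0.46564
z = sin θ / κ = 0.57907/0.3967 = 1.45971
x = ρ cos φ = 0.46564 × cos(227.20°) = -0.31637
y = ρ sin φ = 0.46564 × sin(227.20°) = -0.34165

-0.316 -0.342 1.460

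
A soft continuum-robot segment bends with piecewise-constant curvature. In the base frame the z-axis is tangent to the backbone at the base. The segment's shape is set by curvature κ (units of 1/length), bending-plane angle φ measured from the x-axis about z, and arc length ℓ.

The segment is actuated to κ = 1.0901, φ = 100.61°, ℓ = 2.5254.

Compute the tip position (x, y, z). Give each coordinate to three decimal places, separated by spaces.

-0.325 1.736 0.348

θ = κ·ℓ = 1.0901 × 2.5254 = 2.75294 rad
ρ = (1 − cos θ)/κ = (1 − -0.92542)/1.0901 = 1.76628
z = sin θ / κ = 0.37894/1.0901 = 0.34762
x = ρ cos φ = 1.76628 × cos(100.61°) = -0.32521
y = ρ sin φ = 1.76628 × sin(100.61°) = 1.73608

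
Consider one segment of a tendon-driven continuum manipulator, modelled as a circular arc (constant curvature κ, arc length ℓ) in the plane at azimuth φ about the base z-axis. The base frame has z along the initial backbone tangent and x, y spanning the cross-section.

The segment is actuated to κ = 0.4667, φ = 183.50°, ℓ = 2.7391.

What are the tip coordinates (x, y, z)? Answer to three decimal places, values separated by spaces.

θ = κ·ℓ = 0.4667 × 2.7391 = 1.27834 rad
ρ = (1 − cos θ)/κ = (1 − 0.28831)/0.4667 = 1.52495
z = sin θ / κ = 0.95754/0.4667 = 2.05172
x = ρ cos φ = 1.52495 × cos(183.50°) = -1.52210
y = ρ sin φ = 1.52495 × sin(183.50°) = -0.09310

-1.522 -0.093 2.052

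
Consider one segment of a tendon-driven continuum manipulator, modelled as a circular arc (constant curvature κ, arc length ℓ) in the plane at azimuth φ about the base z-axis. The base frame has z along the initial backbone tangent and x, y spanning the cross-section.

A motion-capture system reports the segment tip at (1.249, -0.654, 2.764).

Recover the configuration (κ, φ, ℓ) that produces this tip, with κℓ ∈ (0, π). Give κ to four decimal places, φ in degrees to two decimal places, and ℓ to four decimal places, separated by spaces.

0.2929 332.36 3.2209

ρ = √(x²+y²) = √(1.249² + -0.654²) = 1.40986
φ = atan2(y, x) mod 360° = atan2(-0.654, 1.249) = 332.3626°
|p|² = ρ² + z² = 1.40986² + 2.764² = 9.62741
κ = 2ρ / |p|² = 2×1.40986 / 9.62741 = 0.29289
θ = 2·atan2(ρ, z) = 2·atan2(1.40986, 2.764) = 0.94336 rad
ℓ = θ/κ = 0.94336/0.29289 = 3.22092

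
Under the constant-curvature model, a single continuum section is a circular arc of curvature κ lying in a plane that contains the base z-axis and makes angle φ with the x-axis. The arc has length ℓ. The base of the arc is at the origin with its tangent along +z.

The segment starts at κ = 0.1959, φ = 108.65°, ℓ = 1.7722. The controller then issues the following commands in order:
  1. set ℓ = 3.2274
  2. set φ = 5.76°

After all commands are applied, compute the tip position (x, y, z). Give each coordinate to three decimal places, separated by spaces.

0.982 0.099 3.017

initial: κ=0.1959, φ=108.65°, ℓ=1.7722
cmd 1: set ℓ=3.2274 → (κ,φ,ℓ)=(0.1959,108.65°,3.2274) → tip=(-0.3155,0.9349,3.0166)
cmd 2: set φ=5.76° → (κ,φ,ℓ)=(0.1959,5.76°,3.2274) → tip=(0.9817,0.0990,3.0166)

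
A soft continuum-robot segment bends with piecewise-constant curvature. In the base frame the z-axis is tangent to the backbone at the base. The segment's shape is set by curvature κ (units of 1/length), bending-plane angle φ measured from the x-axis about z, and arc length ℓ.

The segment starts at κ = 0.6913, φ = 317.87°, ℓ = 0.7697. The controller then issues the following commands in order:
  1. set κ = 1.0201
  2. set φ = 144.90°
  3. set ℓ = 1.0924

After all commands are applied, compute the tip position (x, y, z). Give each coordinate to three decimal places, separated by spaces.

initial: κ=0.6913, φ=317.87°, ℓ=0.7697
cmd 1: set κ=1.0201 → (κ,φ,ℓ)=(1.0201,317.87°,0.7697) → tip=(0.2128,-0.1925,0.6930)
cmd 2: set φ=144.90° → (κ,φ,ℓ)=(1.0201,144.90°,0.7697) → tip=(-0.2348,0.1650,0.6930)
cmd 3: set ℓ=1.0924 → (κ,φ,ℓ)=(1.0201,144.90°,1.0924) → tip=(-0.4485,0.3152,0.8799)

-0.449 0.315 0.880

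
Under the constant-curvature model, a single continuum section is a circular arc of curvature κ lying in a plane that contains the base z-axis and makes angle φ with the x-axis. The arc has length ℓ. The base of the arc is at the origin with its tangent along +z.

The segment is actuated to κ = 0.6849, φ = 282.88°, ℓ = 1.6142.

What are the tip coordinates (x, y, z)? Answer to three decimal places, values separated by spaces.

0.179 -0.785 1.305

θ = κ·ℓ = 0.6849 × 1.6142 = 1.10557 rad
ρ = (1 − cos θ)/κ = (1 − 0.44863)/0.6849 = 0.80504
z = sin θ / κ = 0.89372/0.6849 = 1.30489
x = ρ cos φ = 0.80504 × cos(282.88°) = 0.17945
y = ρ sin φ = 0.80504 × sin(282.88°) = -0.78478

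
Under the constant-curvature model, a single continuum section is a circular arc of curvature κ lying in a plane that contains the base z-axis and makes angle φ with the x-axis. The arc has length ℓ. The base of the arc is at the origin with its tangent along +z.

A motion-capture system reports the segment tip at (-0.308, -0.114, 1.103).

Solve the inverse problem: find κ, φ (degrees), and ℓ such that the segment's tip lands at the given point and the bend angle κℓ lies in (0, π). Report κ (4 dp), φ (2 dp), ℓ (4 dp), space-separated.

0.4959 200.31 1.1671

ρ = √(x²+y²) = √(-0.308² + -0.114²) = 0.32842
φ = atan2(y, x) mod 360° = atan2(-0.114, -0.308) = 200.3110°
|p|² = ρ² + z² = 0.32842² + 1.103² = 1.32447
κ = 2ρ / |p|² = 2×0.32842 / 1.32447 = 0.49593
θ = 2·atan2(ρ, z) = 2·atan2(0.32842, 1.103) = 0.57879 rad
ℓ = θ/κ = 0.57879/0.49593 = 1.16708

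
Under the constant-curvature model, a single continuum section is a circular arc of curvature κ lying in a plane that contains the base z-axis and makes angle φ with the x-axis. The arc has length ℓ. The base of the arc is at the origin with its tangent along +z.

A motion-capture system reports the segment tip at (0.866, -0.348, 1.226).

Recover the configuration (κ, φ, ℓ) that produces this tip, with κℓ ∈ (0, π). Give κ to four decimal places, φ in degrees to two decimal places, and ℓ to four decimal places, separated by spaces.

ρ = √(x²+y²) = √(0.866² + -0.348²) = 0.93331
φ = atan2(y, x) mod 360° = atan2(-0.348, 0.866) = 338.1074°
|p|² = ρ² + z² = 0.93331² + 1.226² = 2.37414
κ = 2ρ / |p|² = 2×0.93331 / 2.37414 = 0.78623
θ = 2·atan2(ρ, z) = 2·atan2(0.93331, 1.226) = 1.30134 rad
ℓ = θ/κ = 1.30134/0.78623 = 1.65517

0.7862 338.11 1.6552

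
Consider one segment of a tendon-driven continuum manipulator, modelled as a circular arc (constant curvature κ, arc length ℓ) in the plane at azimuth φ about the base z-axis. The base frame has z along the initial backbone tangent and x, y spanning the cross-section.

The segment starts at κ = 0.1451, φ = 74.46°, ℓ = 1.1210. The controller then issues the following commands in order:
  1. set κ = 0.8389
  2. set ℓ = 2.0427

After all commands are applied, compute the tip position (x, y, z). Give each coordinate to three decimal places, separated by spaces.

initial: κ=0.1451, φ=74.46°, ℓ=1.1210
cmd 1: set κ=0.8389 → (κ,φ,ℓ)=(0.8389,74.46°,1.1210) → tip=(0.1311,0.4715,0.9629)
cmd 2: set ℓ=2.0427 → (κ,φ,ℓ)=(0.8389,74.46°,2.0427) → tip=(0.3648,1.3119,1.1799)

0.365 1.312 1.180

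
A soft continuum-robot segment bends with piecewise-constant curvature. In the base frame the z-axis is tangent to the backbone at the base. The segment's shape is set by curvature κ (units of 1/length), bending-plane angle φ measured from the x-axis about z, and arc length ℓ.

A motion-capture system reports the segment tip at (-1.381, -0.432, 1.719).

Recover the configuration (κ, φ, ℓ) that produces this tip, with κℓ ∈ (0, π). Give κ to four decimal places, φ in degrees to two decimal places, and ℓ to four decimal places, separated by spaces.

ρ = √(x²+y²) = √(-1.381² + -0.432²) = 1.44699
φ = atan2(y, x) mod 360° = atan2(-0.432, -1.381) = 197.3706°
|p|² = ρ² + z² = 1.44699² + 1.719² = 5.04875
κ = 2ρ / |p|² = 2×1.44699 / 5.04875 = 0.57321
θ = 2·atan2(ρ, z) = 2·atan2(1.44699, 1.719) = 1.39939 rad
ℓ = θ/κ = 1.39939/0.57321 = 2.44132

0.5732 197.37 2.4413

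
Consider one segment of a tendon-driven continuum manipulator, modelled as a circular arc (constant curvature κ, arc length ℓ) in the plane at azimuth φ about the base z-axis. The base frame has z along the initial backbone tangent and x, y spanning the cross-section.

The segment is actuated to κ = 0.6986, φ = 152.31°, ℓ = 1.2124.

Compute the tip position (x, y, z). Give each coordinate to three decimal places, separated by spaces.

θ = κ·ℓ = 0.6986 × 1.2124 = 0.84698 rad
ρ = (1 − cos θ)/κ = (1 − 0.66225)/0.6986 = 0.48347
z = sin θ / κ = 0.74929/0.6986 = 1.07255
x = ρ cos φ = 0.48347 × cos(152.31°) = -0.42810
y = ρ sin φ = 0.48347 × sin(152.31°) = 0.22466

-0.428 0.225 1.073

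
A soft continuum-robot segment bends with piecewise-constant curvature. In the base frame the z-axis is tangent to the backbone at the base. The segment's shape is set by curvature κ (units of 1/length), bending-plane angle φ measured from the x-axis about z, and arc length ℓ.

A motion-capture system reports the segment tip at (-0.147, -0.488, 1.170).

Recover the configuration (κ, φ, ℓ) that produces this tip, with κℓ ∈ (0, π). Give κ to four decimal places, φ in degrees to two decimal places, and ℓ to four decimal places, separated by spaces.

0.6259 253.24 1.3128

ρ = √(x²+y²) = √(-0.147² + -0.488²) = 0.50966
φ = atan2(y, x) mod 360° = atan2(-0.488, -0.147) = 253.2361°
|p|² = ρ² + z² = 0.50966² + 1.170² = 1.62865
κ = 2ρ / |p|² = 2×0.50966 / 1.62865 = 0.62587
θ = 2·atan2(ρ, z) = 2·atan2(0.50966, 1.170) = 0.82164 rad
ℓ = θ/κ = 0.82164/0.62587 = 1.31280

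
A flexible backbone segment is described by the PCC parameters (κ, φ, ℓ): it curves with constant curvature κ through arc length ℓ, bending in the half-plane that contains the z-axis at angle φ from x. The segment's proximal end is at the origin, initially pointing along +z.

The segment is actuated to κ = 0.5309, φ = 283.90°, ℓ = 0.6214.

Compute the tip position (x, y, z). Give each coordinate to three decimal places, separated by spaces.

0.024 -0.099 0.610

θ = κ·ℓ = 0.5309 × 0.6214 = 0.32990 rad
ρ = (1 − cos θ)/κ = (1 − 0.94607)/0.5309 = 0.10157
z = sin θ / κ = 0.32395/0.5309 = 0.61019
x = ρ cos φ = 0.10157 × cos(283.90°) = 0.02440
y = ρ sin φ = 0.10157 × sin(283.90°) = -0.09860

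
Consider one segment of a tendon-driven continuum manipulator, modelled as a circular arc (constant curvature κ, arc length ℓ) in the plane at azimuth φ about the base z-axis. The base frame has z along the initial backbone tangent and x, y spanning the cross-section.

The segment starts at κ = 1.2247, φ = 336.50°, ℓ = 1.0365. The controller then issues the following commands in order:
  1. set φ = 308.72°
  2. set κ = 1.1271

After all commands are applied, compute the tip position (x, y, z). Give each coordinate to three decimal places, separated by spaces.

0.338 -0.421 0.816

initial: κ=1.2247, φ=336.50°, ℓ=1.0365
cmd 1: set φ=308.72° → (κ,φ,ℓ)=(1.2247,308.72°,1.0365) → tip=(0.3591,-0.4479,0.7797)
cmd 2: set κ=1.1271 → (κ,φ,ℓ)=(1.1271,308.72°,1.0365) → tip=(0.3376,-0.4210,0.8163)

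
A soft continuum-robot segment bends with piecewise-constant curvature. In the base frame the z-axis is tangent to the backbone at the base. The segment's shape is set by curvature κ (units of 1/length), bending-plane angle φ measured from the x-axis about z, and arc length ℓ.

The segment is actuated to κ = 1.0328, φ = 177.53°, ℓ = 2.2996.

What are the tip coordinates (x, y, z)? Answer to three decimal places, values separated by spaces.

-1.664 0.072 0.672

θ = κ·ℓ = 1.0328 × 2.2996 = 2.37503 rad
ρ = (1 − cos θ)/κ = (1 − -0.72030)/1.0328 = 1.66566
z = sin θ / κ = 0.69367/1.0328 = 0.67164
x = ρ cos φ = 1.66566 × cos(177.53°) = -1.66412
y = ρ sin φ = 1.66566 × sin(177.53°) = 0.07178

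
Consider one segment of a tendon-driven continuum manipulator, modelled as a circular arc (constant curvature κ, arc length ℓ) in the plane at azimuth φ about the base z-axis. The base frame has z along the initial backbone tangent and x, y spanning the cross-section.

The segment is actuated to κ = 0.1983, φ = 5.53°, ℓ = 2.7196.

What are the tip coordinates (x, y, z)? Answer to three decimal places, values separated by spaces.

0.712 0.069 2.590

θ = κ·ℓ = 0.1983 × 2.7196 = 0.53930 rad
ρ = (1 − cos θ)/κ = (1 − 0.85807)/0.1983 = 0.71573
z = sin θ / κ = 0.51353/0.1983 = 2.58968
x = ρ cos φ = 0.71573 × cos(5.53°) = 0.71240
y = ρ sin φ = 0.71573 × sin(5.53°) = 0.06897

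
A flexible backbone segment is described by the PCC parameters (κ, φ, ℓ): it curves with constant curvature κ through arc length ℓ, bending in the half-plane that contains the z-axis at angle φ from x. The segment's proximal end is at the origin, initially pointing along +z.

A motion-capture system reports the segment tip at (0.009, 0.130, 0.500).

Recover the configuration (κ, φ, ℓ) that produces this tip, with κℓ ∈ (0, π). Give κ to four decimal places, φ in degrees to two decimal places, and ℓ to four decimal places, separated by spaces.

ρ = √(x²+y²) = √(0.009² + 0.130²) = 0.13031
φ = atan2(y, x) mod 360° = atan2(0.130, 0.009) = 86.0397°
|p|² = ρ² + z² = 0.13031² + 0.500² = 0.26698
κ = 2ρ / |p|² = 2×0.13031 / 0.26698 = 0.97618
θ = 2·atan2(ρ, z) = 2·atan2(0.13031, 0.500) = 0.50990 rad
ℓ = θ/κ = 0.50990/0.97618 = 0.52234

0.9762 86.04 0.5223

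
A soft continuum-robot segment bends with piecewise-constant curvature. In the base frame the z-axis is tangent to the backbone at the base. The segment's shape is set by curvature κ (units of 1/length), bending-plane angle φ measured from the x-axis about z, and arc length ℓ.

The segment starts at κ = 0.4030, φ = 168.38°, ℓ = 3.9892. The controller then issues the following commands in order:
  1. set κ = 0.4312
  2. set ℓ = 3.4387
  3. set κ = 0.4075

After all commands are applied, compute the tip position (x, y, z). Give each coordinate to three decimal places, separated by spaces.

initial: κ=0.4030, φ=168.38°, ℓ=3.9892
cmd 1: set κ=0.4312 → (κ,φ,ℓ)=(0.4312,168.38°,3.9892) → tip=(-2.6096,0.5366,2.2933)
cmd 2: set ℓ=3.4387 → (κ,φ,ℓ)=(0.4312,168.38°,3.4387) → tip=(-2.0719,0.4260,2.3101)
cmd 3: set κ=0.4075 → (κ,φ,ℓ)=(0.4075,168.38°,3.4387) → tip=(-1.9982,0.4109,2.4188)

-1.998 0.411 2.419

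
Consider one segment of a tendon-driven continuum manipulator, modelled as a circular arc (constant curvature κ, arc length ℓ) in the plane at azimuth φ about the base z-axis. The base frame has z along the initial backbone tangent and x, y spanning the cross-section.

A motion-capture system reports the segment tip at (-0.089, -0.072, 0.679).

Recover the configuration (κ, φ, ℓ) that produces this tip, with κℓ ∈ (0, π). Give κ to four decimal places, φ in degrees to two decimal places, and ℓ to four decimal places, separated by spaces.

ρ = √(x²+y²) = √(-0.089² + -0.072²) = 0.11448
φ = atan2(y, x) mod 360° = atan2(-0.072, -0.089) = 218.9725°
|p|² = ρ² + z² = 0.11448² + 0.679² = 0.47415
κ = 2ρ / |p|² = 2×0.11448 / 0.47415 = 0.48288
θ = 2·atan2(ρ, z) = 2·atan2(0.11448, 0.679) = 0.33405 rad
ℓ = θ/κ = 0.33405/0.48288 = 0.69179

0.4829 218.97 0.6918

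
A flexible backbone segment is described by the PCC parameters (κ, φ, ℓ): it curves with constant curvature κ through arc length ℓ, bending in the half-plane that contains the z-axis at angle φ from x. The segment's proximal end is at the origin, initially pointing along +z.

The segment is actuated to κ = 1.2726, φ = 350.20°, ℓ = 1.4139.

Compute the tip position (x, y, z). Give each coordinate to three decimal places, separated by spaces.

0.950 -0.164 0.765

θ = κ·ℓ = 1.2726 × 1.4139 = 1.79933 rad
ρ = (1 − cos θ)/κ = (1 − -0.22655)/1.2726 = 0.96381
z = sin θ / κ = 0.97400/1.2726 = 0.76536
x = ρ cos φ = 0.96381 × cos(350.20°) = 0.94975
y = ρ sin φ = 0.96381 × sin(350.20°) = -0.16405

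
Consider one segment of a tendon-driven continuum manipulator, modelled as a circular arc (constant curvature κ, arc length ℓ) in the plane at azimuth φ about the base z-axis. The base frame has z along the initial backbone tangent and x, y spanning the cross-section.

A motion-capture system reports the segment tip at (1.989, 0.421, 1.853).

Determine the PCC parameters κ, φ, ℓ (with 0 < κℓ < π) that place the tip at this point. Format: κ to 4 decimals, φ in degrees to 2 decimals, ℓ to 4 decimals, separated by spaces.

0.5374 11.95 3.0956

ρ = √(x²+y²) = √(1.989² + 0.421²) = 2.03307
φ = atan2(y, x) mod 360° = atan2(0.421, 1.989) = 11.9511°
|p|² = ρ² + z² = 2.03307² + 1.853² = 7.56697
κ = 2ρ / |p|² = 2×2.03307 / 7.56697 = 0.53735
θ = 2·atan2(ρ, z) = 2·atan2(2.03307, 1.853) = 1.66340 rad
ℓ = θ/κ = 1.66340/0.53735 = 3.09555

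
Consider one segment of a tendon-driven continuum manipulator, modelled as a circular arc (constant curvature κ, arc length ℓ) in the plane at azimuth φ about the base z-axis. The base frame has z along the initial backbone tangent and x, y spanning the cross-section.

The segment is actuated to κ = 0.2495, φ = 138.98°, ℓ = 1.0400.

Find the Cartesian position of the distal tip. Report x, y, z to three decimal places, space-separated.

θ = κ·ℓ = 0.2495 × 1.0400 = 0.25948 rad
ρ = (1 − cos θ)/κ = (1 − 0.96652)/0.2495 = 0.13417
z = sin θ / κ = 0.25658/0.2495 = 1.02837
x = ρ cos φ = 0.13417 × cos(138.98°) = -0.10123
y = ρ sin φ = 0.13417 × sin(138.98°) = 0.08806

-0.101 0.088 1.028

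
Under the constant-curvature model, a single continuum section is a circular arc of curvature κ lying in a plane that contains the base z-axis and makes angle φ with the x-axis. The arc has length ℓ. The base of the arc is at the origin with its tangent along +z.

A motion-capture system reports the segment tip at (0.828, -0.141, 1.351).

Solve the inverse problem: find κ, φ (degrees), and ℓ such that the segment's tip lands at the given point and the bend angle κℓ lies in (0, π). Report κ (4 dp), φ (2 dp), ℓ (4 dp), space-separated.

0.6638 350.34 1.6759

ρ = √(x²+y²) = √(0.828² + -0.141²) = 0.83992
φ = atan2(y, x) mod 360° = atan2(-0.141, 0.828) = 350.3358°
|p|² = ρ² + z² = 0.83992² + 1.351² = 2.53067
κ = 2ρ / |p|² = 2×0.83992 / 2.53067 = 0.66379
θ = 2·atan2(ρ, z) = 2·atan2(0.83992, 1.351) = 1.11245 rad
ℓ = θ/κ = 1.11245/0.66379 = 1.67590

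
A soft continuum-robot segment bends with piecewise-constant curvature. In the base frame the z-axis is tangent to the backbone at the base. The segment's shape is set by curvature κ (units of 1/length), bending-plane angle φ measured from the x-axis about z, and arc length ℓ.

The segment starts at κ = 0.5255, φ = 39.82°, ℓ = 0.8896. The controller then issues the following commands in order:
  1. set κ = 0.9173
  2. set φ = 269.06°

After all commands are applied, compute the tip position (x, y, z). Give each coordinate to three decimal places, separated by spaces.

initial: κ=0.5255, φ=39.82°, ℓ=0.8896
cmd 1: set κ=0.9173 → (κ,φ,ℓ)=(0.9173,39.82°,0.8896) → tip=(0.2637,0.2198,0.7941)
cmd 2: set φ=269.06° → (κ,φ,ℓ)=(0.9173,269.06°,0.8896) → tip=(-0.0056,-0.3432,0.7941)

-0.006 -0.343 0.794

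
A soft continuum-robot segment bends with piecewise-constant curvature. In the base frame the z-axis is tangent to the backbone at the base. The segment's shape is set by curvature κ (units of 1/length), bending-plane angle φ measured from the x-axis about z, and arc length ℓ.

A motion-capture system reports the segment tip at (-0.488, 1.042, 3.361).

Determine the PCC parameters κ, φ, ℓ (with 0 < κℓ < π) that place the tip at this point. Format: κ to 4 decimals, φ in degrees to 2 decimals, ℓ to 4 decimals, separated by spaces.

ρ = √(x²+y²) = √(-0.488² + 1.042²) = 1.15061
φ = atan2(y, x) mod 360° = atan2(1.042, -0.488) = 115.0951°
|p|² = ρ² + z² = 1.15061² + 3.361² = 12.62023
κ = 2ρ / |p|² = 2×1.15061 / 12.62023 = 0.18234
θ = 2·atan2(ρ, z) = 2·atan2(1.15061, 3.361) = 0.65967 rad
ℓ = θ/κ = 0.65967/0.18234 = 3.61774

0.1823 115.10 3.6177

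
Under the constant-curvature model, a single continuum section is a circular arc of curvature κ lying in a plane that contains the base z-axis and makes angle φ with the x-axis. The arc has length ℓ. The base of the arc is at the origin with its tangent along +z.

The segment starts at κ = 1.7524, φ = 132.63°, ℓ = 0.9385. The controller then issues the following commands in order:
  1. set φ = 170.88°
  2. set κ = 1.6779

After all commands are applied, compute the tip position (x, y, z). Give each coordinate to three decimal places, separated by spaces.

initial: κ=1.7524, φ=132.63°, ℓ=0.9385
cmd 1: set φ=170.88° → (κ,φ,ℓ)=(1.7524,170.88°,0.9385) → tip=(-0.6050,0.0971,0.5691)
cmd 2: set κ=1.6779 → (κ,φ,ℓ)=(1.6779,170.88°,0.9385) → tip=(-0.5908,0.0948,0.5960)

-0.591 0.095 0.596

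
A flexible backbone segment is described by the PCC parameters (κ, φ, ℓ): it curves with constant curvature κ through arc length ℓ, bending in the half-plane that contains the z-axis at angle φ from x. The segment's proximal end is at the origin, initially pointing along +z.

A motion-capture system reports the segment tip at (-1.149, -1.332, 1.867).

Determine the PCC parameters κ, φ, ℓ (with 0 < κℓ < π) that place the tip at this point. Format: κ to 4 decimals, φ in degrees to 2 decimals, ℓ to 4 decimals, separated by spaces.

0.5347 229.22 2.8266

ρ = √(x²+y²) = √(-1.149² + -1.332²) = 1.75910
φ = atan2(y, x) mod 360° = atan2(-1.332, -1.149) = 229.2185°
|p|² = ρ² + z² = 1.75910² + 1.867² = 6.58011
κ = 2ρ / |p|² = 2×1.75910 / 6.58011 = 0.53467
θ = 2·atan2(ρ, z) = 2·atan2(1.75910, 1.867) = 1.51130 rad
ℓ = θ/κ = 1.51130/0.53467 = 2.82660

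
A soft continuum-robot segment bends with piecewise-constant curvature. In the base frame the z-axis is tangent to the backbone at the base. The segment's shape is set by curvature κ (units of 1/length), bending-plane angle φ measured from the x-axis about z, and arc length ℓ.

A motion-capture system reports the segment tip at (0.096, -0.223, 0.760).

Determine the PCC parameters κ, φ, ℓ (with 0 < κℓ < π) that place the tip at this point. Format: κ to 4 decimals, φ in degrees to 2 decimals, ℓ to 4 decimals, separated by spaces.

ρ = √(x²+y²) = √(0.096² + -0.223²) = 0.24279
φ = atan2(y, x) mod 360° = atan2(-0.223, 0.096) = 293.2916°
|p|² = ρ² + z² = 0.24279² + 0.760² = 0.63655
κ = 2ρ / |p|² = 2×0.24279 / 0.63655 = 0.76282
θ = 2·atan2(ρ, z) = 2·atan2(0.24279, 0.760) = 0.61842 rad
ℓ = θ/κ = 0.61842/0.76282 = 0.81069

0.7628 293.29 0.8107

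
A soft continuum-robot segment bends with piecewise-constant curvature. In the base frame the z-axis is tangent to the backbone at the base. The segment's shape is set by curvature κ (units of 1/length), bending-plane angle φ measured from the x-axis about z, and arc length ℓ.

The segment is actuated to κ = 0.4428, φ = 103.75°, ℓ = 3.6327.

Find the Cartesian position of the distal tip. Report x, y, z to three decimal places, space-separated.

-0.557 2.276 2.257

θ = κ·ℓ = 0.4428 × 3.6327 = 1.60856 rad
ρ = (1 − cos θ)/κ = (1 − -0.03775)/0.4428 = 2.34362
z = sin θ / κ = 0.99929/0.4428 = 2.25675
x = ρ cos φ = 2.34362 × cos(103.75°) = -0.55705
y = ρ sin φ = 2.34362 × sin(103.75°) = 2.27646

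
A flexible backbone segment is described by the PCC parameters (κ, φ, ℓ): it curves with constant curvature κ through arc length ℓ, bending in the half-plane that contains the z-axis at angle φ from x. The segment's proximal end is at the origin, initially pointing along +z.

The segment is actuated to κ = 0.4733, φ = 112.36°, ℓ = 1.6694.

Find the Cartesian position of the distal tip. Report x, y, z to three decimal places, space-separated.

-0.238 0.579 1.501

θ = κ·ℓ = 0.4733 × 1.6694 = 0.79013 rad
ρ = (1 − cos θ)/κ = (1 − 0.70376)/0.4733 = 0.62591
z = sin θ / κ = 0.71044/0.4733 = 1.50104
x = ρ cos φ = 0.62591 × cos(112.36°) = -0.23811
y = ρ sin φ = 0.62591 × sin(112.36°) = 0.57885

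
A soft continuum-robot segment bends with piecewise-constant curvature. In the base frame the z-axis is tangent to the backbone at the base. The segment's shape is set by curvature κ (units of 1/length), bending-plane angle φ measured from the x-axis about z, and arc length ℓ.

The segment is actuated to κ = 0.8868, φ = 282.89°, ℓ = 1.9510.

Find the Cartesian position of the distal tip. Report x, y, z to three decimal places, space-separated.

0.291 -1.274 1.113

θ = κ·ℓ = 0.8868 × 1.9510 = 1.73015 rad
ρ = (1 − cos θ)/κ = (1 − -0.15868)/0.8868 = 1.30658
z = sin θ / κ = 0.98733/0.8868 = 1.11336
x = ρ cos φ = 1.30658 × cos(282.89°) = 0.29147
y = ρ sin φ = 1.30658 × sin(282.89°) = -1.27366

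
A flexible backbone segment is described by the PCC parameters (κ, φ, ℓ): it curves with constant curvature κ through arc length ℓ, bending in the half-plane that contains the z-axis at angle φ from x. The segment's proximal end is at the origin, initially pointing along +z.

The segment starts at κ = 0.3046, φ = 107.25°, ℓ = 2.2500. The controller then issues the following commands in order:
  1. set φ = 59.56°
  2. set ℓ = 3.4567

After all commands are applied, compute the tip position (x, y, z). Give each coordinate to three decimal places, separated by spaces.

initial: κ=0.3046, φ=107.25°, ℓ=2.2500
cmd 1: set φ=59.56° → (κ,φ,ℓ)=(0.3046,59.56°,2.2500) → tip=(0.3756,0.6391,2.0780)
cmd 2: set ℓ=3.4567 → (κ,φ,ℓ)=(0.3046,59.56°,3.4567) → tip=(0.8399,1.4293,2.8525)

0.840 1.429 2.852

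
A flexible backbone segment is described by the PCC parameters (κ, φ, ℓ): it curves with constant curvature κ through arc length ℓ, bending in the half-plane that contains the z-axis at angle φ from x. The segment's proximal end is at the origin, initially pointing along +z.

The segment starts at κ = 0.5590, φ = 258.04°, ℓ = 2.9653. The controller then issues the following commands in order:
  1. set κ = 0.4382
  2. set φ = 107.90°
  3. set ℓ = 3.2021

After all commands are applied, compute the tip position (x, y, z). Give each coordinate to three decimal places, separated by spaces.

initial: κ=0.5590, φ=258.04°, ℓ=2.9653
cmd 1: set κ=0.4382 → (κ,φ,ℓ)=(0.4382,258.04°,2.9653) → tip=(-0.3461,-1.6340,2.1985)
cmd 2: set φ=107.90° → (κ,φ,ℓ)=(0.4382,107.90°,2.9653) → tip=(-0.5134,1.5894,2.1985)
cmd 3: set ℓ=3.2021 → (κ,φ,ℓ)=(0.4382,107.90°,3.2021) → tip=(-0.5844,1.8093,2.2501)

-0.584 1.809 2.250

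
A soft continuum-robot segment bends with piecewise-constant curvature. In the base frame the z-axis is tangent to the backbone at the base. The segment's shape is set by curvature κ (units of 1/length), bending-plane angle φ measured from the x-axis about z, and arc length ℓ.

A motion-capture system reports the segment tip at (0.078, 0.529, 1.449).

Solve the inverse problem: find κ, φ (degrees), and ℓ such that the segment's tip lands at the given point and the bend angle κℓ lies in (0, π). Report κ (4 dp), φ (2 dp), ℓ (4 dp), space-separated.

ρ = √(x²+y²) = √(0.078² + 0.529²) = 0.53472
φ = atan2(y, x) mod 360° = atan2(0.529, 0.078) = 81.6123°
|p|² = ρ² + z² = 0.53472² + 1.449² = 2.38553
κ = 2ρ / |p|² = 2×0.53472 / 2.38553 = 0.44830
θ = 2·atan2(ρ, z) = 2·atan2(0.53472, 1.449) = 0.70705 rad
ℓ = θ/κ = 0.70705/0.44830 = 1.57716

0.4483 81.61 1.5772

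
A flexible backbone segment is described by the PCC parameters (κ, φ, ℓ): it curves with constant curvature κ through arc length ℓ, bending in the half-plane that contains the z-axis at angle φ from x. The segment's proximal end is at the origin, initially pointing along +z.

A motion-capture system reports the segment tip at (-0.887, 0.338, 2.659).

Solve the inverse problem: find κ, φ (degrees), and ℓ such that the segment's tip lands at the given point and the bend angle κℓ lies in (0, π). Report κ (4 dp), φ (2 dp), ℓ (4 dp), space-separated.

ρ = √(x²+y²) = √(-0.887² + 0.338²) = 0.94922
φ = atan2(y, x) mod 360° = atan2(0.338, -0.887) = 159.1402°
|p|² = ρ² + z² = 0.94922² + 2.659² = 7.97129
κ = 2ρ / |p|² = 2×0.94922 / 7.97129 = 0.23816
θ = 2·atan2(ρ, z) = 2·atan2(0.94922, 2.659) = 0.68576 rad
ℓ = θ/κ = 0.68576/0.23816 = 2.87944

0.2382 159.14 2.8794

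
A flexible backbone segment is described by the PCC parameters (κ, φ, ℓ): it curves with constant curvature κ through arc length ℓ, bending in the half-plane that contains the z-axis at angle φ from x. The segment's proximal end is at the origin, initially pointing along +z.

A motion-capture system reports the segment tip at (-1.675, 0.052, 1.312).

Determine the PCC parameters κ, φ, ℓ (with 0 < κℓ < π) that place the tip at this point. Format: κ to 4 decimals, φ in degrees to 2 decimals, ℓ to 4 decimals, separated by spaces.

ρ = √(x²+y²) = √(-1.675² + 0.052²) = 1.67581
φ = atan2(y, x) mod 360° = atan2(0.052, -1.675) = 178.2218°
|p|² = ρ² + z² = 1.67581² + 1.312² = 4.52967
κ = 2ρ / |p|² = 2×1.67581 / 4.52967 = 0.73992
θ = 2·atan2(ρ, z) = 2·atan2(1.67581, 1.312) = 1.81313 rad
ℓ = θ/κ = 1.81313/0.73992 = 2.45043

0.7399 178.22 2.4504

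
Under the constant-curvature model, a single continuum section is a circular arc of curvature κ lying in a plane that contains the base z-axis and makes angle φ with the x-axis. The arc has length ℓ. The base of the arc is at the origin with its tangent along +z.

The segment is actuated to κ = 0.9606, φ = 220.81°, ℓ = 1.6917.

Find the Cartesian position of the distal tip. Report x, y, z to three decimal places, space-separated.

θ = κ·ℓ = 0.9606 × 1.6917 = 1.62505 rad
ρ = (1 − cos θ)/κ = (1 − -0.05422)/0.9606 = 1.09746
z = sin θ / κ = 0.99853/0.9606 = 1.03948
x = ρ cos φ = 1.09746 × cos(220.81°) = -0.83065
y = ρ sin φ = 1.09746 × sin(220.81°) = -0.71725

-0.831 -0.717 1.039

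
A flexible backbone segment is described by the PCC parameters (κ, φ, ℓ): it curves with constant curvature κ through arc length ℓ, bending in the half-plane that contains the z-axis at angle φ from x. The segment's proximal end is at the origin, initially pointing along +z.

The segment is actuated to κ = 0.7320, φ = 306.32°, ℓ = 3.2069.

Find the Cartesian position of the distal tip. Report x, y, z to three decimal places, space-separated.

1.376 -1.872 0.974

θ = κ·ℓ = 0.7320 × 3.2069 = 2.34745 rad
ρ = (1 − cos θ)/κ = (1 − -0.70090)/0.7320 = 2.32363
z = sin θ / κ = 0.71326/0.7320 = 0.97440
x = ρ cos φ = 2.32363 × cos(306.32°) = 1.37627
y = ρ sin φ = 2.32363 × sin(306.32°) = -1.87220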